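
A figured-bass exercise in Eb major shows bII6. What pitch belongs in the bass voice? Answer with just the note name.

bII in Eb major has root Fb; the chord is Fb-Ab-Cb.
The figure 6 means first inversion — the third is in the bass.

Ab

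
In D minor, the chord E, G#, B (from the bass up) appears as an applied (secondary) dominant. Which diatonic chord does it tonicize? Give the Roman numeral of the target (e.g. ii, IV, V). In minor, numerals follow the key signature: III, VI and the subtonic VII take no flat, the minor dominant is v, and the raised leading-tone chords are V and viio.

V

The chord is a major triad on E.
A dominant resolves down a perfect fifth: E → A. In D minor, A is scale degree 5, i.e. V.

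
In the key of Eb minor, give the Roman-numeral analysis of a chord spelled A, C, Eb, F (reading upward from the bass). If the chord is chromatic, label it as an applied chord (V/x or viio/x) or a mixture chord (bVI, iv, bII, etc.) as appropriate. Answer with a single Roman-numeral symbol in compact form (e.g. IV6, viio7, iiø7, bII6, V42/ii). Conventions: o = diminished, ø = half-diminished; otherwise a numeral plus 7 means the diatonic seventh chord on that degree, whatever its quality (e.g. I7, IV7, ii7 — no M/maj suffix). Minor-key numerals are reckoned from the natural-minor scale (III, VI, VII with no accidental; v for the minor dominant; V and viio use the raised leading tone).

V65/V

Stacked in thirds the chord is F-A-C-Eb: a dominant seventh chord on F.
F is not a diatonic chord root with this quality in Eb minor, but it lies a perfect fifth above Bb (V), so the chord functions as an applied dominant of V.
With A in the bass the chord is in first inversion, so the figured bass is 65.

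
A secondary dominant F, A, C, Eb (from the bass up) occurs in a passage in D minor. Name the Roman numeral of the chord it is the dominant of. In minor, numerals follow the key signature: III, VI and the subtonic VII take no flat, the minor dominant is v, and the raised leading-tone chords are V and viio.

The chord is a dominant seventh chord on F.
A dominant resolves down a perfect fifth: F → Bb. In D minor, Bb is scale degree 6, i.e. VI.

VI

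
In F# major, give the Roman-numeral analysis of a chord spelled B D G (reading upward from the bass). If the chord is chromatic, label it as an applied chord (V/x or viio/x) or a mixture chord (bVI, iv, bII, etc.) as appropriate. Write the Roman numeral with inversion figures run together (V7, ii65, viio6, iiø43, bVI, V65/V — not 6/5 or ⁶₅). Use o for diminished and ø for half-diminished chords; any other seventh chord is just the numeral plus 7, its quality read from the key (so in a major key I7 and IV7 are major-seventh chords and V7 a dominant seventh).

bII6

Stacked in thirds the chord is G-B-D: a major triad on G.
G is the lowered second degree of F# major (diatonic 2 would be G#). This is the Neapolitan sixth — a major triad on the lowered second degree, here in its customary first inversion.
With B in the bass the chord is in first inversion, so the figured bass is 6.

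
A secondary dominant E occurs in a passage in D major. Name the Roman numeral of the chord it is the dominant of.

V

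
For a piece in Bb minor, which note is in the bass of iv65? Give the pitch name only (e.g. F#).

Gb

iv in Bb minor has root Eb; the chord is Eb-Gb-Bb-Db.
The figure 65 means first inversion — the third is in the bass.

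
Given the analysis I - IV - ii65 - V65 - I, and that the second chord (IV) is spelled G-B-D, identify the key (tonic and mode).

D major

IV is given as G-B-D — a major triad with root G.
IV on G implies G is the subdominant; that puts the tonic at D, and the uppercase numeral fits major mode.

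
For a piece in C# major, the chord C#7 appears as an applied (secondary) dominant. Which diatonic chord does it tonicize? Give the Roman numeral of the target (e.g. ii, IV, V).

IV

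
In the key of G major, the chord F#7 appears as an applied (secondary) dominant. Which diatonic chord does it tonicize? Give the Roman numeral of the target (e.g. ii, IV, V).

iii

The chord is a dominant seventh chord on F#.
A dominant resolves down a perfect fifth: F# → B. In G major, B is scale degree 3, i.e. iii.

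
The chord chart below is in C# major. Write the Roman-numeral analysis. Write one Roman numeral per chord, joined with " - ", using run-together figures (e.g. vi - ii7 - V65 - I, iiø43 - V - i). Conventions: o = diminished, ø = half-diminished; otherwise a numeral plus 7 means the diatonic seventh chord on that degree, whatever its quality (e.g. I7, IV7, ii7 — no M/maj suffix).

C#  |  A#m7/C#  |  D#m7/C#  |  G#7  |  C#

I - vi65 - ii42 - V7 - I

C#: root C# is the tonic; major triad there is I.
A#m7/C# has root A#, degree 6 in C# major, so vi65.
D#m7/C#: root D# is the supertonic; minor seventh chord there is ii42.
G#7: dominant seventh chord on G# = scale degree 5 → V7.
C#: major triad on C# = scale degree 1 → I.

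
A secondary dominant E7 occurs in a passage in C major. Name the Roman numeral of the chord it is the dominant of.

vi

The chord is a dominant seventh chord on E.
A dominant resolves down a perfect fifth: E → A. In C major, A is scale degree 6, i.e. vi.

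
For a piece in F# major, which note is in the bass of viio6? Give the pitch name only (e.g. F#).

G#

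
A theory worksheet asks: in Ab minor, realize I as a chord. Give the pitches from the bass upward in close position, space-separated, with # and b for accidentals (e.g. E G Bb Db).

Ab C Eb

Scale degree 1 in Ab minor is Ab; here the chord built on it is altered to a major triad. I is the major tonic (Picardy third), borrowed from the parallel major.
So the chord is Ab-C-Eb.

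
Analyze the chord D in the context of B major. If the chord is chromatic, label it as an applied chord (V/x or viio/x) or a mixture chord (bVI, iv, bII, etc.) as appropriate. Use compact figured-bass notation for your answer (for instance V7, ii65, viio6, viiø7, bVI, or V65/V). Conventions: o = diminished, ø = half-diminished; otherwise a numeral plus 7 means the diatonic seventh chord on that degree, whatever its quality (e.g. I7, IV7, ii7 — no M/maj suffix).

bIII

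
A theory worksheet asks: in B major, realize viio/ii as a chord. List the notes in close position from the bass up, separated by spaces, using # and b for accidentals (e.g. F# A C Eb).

viio/ii is a secondary leading-tone chord. The target ii is C# in B major; the applied chord is rooted a semitone below, on B#.
Building a diminished triad on B# gives B#-D#-F#.

B# D# F#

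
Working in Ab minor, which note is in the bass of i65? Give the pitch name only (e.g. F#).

Cb

i in Ab minor has root Ab; the chord is Ab-Cb-Eb-Gb.
The figure 65 means first inversion — the third is in the bass.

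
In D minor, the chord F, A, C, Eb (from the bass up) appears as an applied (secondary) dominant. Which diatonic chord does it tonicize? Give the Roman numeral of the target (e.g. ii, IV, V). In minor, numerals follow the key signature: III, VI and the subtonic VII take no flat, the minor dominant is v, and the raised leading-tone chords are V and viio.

VI

The chord is a dominant seventh chord on F.
A dominant resolves down a perfect fifth: F → Bb. In D minor, Bb is scale degree 6, i.e. VI.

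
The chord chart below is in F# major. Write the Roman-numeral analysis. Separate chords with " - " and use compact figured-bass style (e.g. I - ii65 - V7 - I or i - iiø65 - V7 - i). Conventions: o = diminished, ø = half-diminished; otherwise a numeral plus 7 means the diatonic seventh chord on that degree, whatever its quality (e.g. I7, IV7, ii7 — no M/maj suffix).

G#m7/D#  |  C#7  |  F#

G#m7/D#: root G# is the supertonic; minor seventh chord there is ii43.
C#7 has root C#, degree 5 in F# major, so V7.
F#: root F# is the tonic; major triad there is I.

ii43 - V7 - I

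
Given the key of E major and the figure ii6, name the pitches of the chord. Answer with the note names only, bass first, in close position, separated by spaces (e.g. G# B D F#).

In E major, the supertonic is F#, and the diatonic chord built there is a minor triad.
That chord is spelled F#-A-C#.
With the 6 figure the chord is in first inversion; from the bass A upward in close position it reads A-C#-F#.

A C# F#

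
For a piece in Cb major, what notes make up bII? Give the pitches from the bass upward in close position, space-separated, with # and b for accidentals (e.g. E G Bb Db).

Dbb Fb Abb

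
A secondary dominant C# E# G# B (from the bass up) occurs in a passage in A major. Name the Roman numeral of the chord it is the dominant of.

vi

The chord is a dominant seventh chord on C#.
A dominant resolves down a perfect fifth: C# → F#. In A major, F# is scale degree 6, i.e. vi.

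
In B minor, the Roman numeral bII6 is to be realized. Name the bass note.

E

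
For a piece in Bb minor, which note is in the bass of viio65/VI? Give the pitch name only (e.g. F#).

Ab

The applied chord viio65/VI is rooted on F: F-Ab-Cb-Ebb.
The figure 65 means first inversion — the third is in the bass.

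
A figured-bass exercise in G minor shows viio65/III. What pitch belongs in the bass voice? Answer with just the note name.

The applied chord viio65/III is rooted on A: A-C-Eb-Gb.
The figure 65 means first inversion — the third is in the bass.

C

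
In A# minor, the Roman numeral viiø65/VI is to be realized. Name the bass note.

G#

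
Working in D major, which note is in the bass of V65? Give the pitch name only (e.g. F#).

V in D major has root A; the chord is A-C#-E-G.
The figure 65 means first inversion — the third is in the bass.

C#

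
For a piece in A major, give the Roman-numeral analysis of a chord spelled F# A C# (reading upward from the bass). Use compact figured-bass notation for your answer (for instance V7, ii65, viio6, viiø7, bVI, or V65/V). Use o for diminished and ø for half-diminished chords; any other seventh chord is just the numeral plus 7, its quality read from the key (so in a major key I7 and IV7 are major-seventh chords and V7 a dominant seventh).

vi

Stacked in thirds the chord is F#-A-C#: a minor triad on F#.
In A major, F# is the submediant; the diatonic minor triad there is vi.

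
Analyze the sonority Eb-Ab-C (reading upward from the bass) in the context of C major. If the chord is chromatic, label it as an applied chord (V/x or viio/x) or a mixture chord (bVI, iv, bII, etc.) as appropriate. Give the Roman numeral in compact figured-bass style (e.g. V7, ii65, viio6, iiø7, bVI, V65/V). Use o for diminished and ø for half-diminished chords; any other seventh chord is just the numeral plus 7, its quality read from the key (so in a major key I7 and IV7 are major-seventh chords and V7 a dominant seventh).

The pitches Ab-C-Eb form a major triad rooted on Ab.
Ab is the lowered sixth degree of C major (diatonic 6 would be A). This is a major triad on the lowered sixth degree, borrowed from the parallel minor.
With Eb in the bass the chord is in second inversion, so the figured bass is 64.

bVI64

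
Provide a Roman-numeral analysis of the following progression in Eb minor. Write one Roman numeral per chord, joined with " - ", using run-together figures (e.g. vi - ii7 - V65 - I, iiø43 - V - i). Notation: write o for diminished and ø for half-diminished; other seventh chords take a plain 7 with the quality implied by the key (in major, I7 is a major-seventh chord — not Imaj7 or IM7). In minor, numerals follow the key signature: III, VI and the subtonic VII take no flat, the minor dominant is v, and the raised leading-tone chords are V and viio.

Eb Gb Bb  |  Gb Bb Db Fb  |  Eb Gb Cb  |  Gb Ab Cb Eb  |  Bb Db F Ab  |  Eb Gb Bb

i - V7/VI - VI6 - iv42 - v7 - i

Eb-Gb-Bb: root Eb is the tonic; minor triad there is i.
Gb-Bb-Db-Fb: chromatic; Gb is V of VI, so V7/VI.
Eb-Gb-Cb has root Cb, degree 6 in Eb minor, so VI6.
Gb-Ab-Cb-Eb: root Ab is the subdominant; minor seventh chord there is iv42.
Bb-Db-F-Ab: root Bb is the dominant; minor seventh chord there is v7.
Eb-Gb-Bb has root Eb, degree 1 in Eb minor, so i.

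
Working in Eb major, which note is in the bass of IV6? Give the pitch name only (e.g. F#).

C

IV in Eb major has root Ab; the chord is Ab-C-Eb.
The figure 6 means first inversion — the third is in the bass.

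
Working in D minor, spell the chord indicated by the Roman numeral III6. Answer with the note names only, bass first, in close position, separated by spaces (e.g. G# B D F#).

A C F

In D minor, scale degree 3 is F, and the diatonic chord built there is a major triad.
That chord is spelled F-A-C.
The figured bass 6 indicates first inversion, placing the third (A) in the bass: A-C-F.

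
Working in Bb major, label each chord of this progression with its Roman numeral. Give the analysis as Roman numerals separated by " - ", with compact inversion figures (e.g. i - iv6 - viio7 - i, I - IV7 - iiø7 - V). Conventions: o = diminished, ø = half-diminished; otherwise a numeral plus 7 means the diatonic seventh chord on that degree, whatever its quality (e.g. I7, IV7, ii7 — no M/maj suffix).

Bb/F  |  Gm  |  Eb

I64 - vi - IV

Bb/F has root Bb, degree 1 in Bb major, so I64.
Gm has root G, degree 6 in Bb major, so vi.
Eb: major triad on Eb = scale degree 4 → IV.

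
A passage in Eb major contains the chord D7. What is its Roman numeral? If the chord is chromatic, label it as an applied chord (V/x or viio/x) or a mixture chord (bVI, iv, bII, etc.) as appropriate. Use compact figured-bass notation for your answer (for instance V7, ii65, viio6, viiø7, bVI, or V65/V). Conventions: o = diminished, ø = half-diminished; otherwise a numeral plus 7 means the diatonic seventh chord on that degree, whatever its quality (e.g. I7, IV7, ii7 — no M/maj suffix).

The pitches D-F#-A-C form a dominant seventh chord rooted on D.
D is not a diatonic chord root with this quality in Eb major, but it lies a perfect fifth above G (iii), so the chord functions as an applied dominant of iii.

V7/iii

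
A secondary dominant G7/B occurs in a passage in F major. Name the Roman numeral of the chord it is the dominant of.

V

The chord is a dominant seventh chord on G.
A dominant resolves down a perfect fifth: G → C. In F major, C is scale degree 5, i.e. V.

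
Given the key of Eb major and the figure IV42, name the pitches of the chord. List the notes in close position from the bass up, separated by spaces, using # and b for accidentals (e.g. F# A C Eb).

G Ab C Eb

The numeral's case and figure indicate a major seventh chord. In Eb major its root, the fourth degree, is Ab.
Stacking thirds from Ab gives Ab-C-Eb-G.
The figured bass 42 indicates third inversion, placing the seventh (G) in the bass: G-Ab-C-Eb.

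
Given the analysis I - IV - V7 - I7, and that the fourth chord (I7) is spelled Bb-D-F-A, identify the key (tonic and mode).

Bb major

I7 is given as Bb-D-F-A — a major seventh chord with root Bb.
If Bb is scale degree 1 and the mode makes that degree carry a major seventh chord, the tonic is Bb and the mode is major.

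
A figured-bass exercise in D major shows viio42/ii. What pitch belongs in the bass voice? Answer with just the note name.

C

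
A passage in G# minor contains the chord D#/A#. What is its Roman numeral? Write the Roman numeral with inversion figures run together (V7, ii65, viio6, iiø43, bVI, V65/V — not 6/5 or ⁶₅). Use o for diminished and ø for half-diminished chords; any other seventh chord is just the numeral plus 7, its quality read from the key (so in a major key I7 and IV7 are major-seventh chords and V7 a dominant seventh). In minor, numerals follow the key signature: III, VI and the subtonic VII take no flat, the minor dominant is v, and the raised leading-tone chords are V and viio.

V64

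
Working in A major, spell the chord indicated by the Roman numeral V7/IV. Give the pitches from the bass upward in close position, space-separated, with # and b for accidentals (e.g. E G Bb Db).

A C# E G

The slash means an applied dominant: we want the dominant of IV. In A major, IV is D major, and its dominant is built on A.
Building a dominant seventh chord on A gives A-C#-E-G.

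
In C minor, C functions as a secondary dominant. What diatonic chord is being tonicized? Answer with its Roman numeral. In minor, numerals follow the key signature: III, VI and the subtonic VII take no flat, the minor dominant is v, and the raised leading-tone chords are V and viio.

iv

The chord is a major triad on C.
A dominant resolves down a perfect fifth: C → F. In C minor, F is scale degree 4, i.e. iv.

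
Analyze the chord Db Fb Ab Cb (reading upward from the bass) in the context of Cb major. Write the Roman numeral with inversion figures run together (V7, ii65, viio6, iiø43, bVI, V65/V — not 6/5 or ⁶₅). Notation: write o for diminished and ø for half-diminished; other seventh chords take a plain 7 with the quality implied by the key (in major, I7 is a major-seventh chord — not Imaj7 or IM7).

ii7

Stacked in thirds the chord is Db-Fb-Ab-Cb: a minor seventh chord on Db.
In Cb major, Db is the supertonic; the diatonic minor seventh chord there is ii7.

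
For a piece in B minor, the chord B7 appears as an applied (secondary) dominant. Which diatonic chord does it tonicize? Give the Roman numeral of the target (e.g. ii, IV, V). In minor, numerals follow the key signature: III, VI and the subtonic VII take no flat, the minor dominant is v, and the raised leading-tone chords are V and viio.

The chord is a dominant seventh chord on B.
A dominant resolves down a perfect fifth: B → E. In B minor, E is scale degree 4, i.e. iv.

iv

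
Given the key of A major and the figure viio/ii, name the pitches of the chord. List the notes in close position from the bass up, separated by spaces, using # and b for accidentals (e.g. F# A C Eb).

A# C# E

viio/ii is a secondary leading-tone chord. The target ii is B in A major; the applied chord is rooted a semitone below, on A#.
Building a diminished triad on A# gives A#-C#-E.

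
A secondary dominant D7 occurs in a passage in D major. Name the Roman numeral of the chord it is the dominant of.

The chord is a dominant seventh chord on D.
A dominant resolves down a perfect fifth: D → G. In D major, G is scale degree 4, i.e. IV.

IV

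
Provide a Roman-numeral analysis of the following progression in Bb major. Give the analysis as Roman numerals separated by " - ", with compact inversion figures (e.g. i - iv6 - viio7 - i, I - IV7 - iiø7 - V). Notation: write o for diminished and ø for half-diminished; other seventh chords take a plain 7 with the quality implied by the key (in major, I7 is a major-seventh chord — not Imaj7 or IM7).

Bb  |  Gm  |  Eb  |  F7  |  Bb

Bb: major triad on Bb = scale degree 1 → I.
Gm has root G, degree 6 in Bb major, so vi.
Eb: root Eb is the subdominant; major triad there is IV.
F7: root F is the dominant; dominant seventh chord there is V7.
Bb: major triad on Bb = scale degree 1 → I.

I - vi - IV - V7 - I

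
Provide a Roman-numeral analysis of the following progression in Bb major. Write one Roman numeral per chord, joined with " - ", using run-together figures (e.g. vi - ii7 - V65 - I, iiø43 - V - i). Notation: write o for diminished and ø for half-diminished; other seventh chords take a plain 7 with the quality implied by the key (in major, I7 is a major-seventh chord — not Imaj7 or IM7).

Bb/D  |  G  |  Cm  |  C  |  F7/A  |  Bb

Bb/D: root Bb is the tonic; major triad there is I6.
G: a major triad on G, the applied dominant of ii → V/ii.
Cm: minor triad on C = scale degree 2 → ii.
C is the secondary dominant of V (major triad on C): V/V.
F7/A: root F is the dominant; dominant seventh chord there is V65.
Bb: major triad on Bb = scale degree 1 → I.

I6 - V/ii - ii - V/V - V65 - I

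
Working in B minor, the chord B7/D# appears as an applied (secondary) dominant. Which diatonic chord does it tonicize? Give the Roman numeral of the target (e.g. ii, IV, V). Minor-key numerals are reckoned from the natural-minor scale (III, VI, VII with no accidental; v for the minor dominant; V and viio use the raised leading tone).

The chord is a dominant seventh chord on B.
A dominant resolves down a perfect fifth: B → E. In B minor, E is scale degree 4, i.e. iv.

iv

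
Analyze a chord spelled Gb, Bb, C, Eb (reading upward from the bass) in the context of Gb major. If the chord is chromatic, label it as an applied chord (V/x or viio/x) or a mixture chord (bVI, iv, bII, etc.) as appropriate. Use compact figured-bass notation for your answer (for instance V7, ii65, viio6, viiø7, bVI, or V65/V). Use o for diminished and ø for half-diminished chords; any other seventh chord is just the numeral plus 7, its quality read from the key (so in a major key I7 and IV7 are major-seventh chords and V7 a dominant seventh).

Stacked in thirds the chord is C-Eb-Gb-Bb: a half-diminished seventh chord on C.
C sits a half step below Db (V in Gb major); a diminished chord there is the applied leading-tone chord of V.
With Gb in the bass the chord is in second inversion, so the figured bass is 43.

viiø43/V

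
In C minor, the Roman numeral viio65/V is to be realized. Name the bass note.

A

The applied chord viio65/V is rooted on F#: F#-A-C-Eb.
The figure 65 means first inversion — the third is in the bass.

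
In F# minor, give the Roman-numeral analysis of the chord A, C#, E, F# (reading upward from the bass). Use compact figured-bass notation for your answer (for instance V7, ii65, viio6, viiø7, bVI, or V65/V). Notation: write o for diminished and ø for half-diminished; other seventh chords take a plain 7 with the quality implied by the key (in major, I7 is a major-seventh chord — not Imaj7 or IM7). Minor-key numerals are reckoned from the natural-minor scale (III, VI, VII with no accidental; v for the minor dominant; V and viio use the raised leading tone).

i65

The pitches F#-A-C#-E form a minor seventh chord rooted on F#.
F# is scale degree 1 in F# minor, and a minor seventh chord on that degree is written i7.
With A in the bass the chord is in first inversion, so the figured bass is 65.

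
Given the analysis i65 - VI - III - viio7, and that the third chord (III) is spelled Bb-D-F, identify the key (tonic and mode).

The chord Bb is a major triad rooted on Bb; its label is III.
Counting down 2 scale steps from Bb places the tonic on G; a major triad on degree 3 is diatonic only in minor.

G minor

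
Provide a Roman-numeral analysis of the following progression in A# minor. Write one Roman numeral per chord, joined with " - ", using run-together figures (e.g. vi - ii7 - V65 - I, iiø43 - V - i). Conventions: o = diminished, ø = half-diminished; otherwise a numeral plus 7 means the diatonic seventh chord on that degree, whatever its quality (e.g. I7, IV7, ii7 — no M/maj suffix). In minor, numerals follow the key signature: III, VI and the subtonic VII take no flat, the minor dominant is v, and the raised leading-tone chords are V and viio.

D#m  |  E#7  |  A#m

D#m has root D#, degree 4 in A# minor, so iv.
E#7: root E# is the dominant; dominant seventh chord there is V7.
A#m: root A# is the tonic; minor triad there is i.

iv - V7 - i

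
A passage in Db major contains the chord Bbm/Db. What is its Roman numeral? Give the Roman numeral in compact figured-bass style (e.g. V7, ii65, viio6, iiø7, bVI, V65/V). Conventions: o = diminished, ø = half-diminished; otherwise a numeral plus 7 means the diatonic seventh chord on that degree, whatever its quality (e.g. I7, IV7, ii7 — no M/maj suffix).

The pitches Bb-Db-F form a minor triad rooted on Bb.
In Db major, Bb is the submediant; the diatonic minor triad there is vi.
With Db in the bass the chord is in first inversion, so the figured bass is 6.

vi6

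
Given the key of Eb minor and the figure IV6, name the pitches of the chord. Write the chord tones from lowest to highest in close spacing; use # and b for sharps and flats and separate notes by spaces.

IV6 is the major subdominant, borrowed from the parallel major. In Eb minor that root is Ab.
So the chord is Ab-C-Eb.
With the 6 figure the chord is in first inversion; from the bass C upward in close position it reads C-Eb-Ab.

C Eb Ab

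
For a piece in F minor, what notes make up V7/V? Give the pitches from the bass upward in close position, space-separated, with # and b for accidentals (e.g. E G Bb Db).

V7/V is a secondary dominant — the dominant seventh of V. V in F minor is C, so the applied chord's root is G, a perfect fifth above.
Building a dominant seventh chord on G gives G-B-D-F.

G B D F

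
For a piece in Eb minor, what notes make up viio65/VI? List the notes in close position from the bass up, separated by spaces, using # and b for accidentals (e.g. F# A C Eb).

Db Fb Abb Bb

viio65/VI is a secondary leading-tone chord. The target VI is Cb in Eb minor; the applied chord is rooted a semitone below, on Bb.
Building a fully diminished seventh chord on Bb gives Bb-Db-Fb-Abb.
With the 65 figure the chord is in first inversion; from the bass Db upward in close position it reads Db-Fb-Abb-Bb.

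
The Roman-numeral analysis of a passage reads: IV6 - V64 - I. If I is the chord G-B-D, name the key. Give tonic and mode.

G major

I is given as G-B-D — a major triad with root G.
If G is scale degree 1 and the mode makes that degree carry a major triad, the tonic is G and the mode is major.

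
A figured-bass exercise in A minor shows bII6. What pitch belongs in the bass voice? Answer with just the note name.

D

bII in A minor has root Bb; the chord is Bb-D-F.
The figure 6 means first inversion — the third is in the bass.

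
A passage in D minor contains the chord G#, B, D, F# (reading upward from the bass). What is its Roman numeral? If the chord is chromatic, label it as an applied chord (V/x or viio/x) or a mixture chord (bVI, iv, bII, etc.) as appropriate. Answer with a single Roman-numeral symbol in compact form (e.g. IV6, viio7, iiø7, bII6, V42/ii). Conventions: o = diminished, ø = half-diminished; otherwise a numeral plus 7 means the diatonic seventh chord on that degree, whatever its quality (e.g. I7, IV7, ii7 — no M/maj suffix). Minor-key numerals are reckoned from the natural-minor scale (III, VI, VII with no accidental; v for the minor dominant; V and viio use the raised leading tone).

The pitches G#-B-D-F# form a half-diminished seventh chord rooted on G#.
G# sits a half step below A (V in D minor); a diminished chord there is the applied leading-tone chord of V.

viiø7/V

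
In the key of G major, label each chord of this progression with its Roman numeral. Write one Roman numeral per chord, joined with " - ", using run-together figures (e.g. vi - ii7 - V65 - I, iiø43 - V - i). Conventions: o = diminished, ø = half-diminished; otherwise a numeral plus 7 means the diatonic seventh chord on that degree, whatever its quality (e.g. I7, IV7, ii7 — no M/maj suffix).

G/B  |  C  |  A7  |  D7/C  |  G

I6 - IV - V7/V - V42 - I

G/B: root G is the tonic; major triad there is I6.
C has root C, degree 4 in G major, so IV.
A7: chromatic; A is V of V, so V7/V.
D7/C has root D, degree 5 in G major, so V42.
G has root G, degree 1 in G major, so I.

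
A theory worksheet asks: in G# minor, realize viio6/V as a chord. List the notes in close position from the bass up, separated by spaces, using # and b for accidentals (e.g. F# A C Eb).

E# G# C##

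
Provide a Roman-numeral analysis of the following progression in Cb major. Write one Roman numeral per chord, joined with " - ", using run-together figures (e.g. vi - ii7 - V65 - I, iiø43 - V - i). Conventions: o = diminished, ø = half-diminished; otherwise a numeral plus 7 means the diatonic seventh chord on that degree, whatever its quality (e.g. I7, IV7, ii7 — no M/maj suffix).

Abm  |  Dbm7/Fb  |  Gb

Abm: minor triad on Ab = scale degree 6 → vi.
Dbm7/Fb: minor seventh chord on Db = scale degree 2 → ii65.
Gb: root Gb is the dominant; major triad there is V.

vi - ii65 - V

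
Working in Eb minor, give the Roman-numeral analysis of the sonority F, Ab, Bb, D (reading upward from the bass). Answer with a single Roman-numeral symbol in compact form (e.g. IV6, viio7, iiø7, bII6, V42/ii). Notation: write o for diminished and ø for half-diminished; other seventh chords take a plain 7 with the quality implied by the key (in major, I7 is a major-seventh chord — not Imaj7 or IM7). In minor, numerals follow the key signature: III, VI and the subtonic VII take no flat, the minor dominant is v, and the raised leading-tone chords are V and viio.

V43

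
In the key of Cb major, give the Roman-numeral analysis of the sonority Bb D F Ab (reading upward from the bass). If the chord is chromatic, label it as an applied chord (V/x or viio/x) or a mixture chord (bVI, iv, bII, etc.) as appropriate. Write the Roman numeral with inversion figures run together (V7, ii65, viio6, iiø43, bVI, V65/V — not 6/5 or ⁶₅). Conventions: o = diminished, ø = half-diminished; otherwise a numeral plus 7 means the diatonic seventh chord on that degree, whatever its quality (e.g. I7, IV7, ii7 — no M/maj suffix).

The pitches Bb-D-F-Ab form a dominant seventh chord rooted on Bb.
Bb is not a diatonic chord root with this quality in Cb major, but it lies a perfect fifth above Eb (iii), so the chord functions as an applied dominant of iii.

V7/iii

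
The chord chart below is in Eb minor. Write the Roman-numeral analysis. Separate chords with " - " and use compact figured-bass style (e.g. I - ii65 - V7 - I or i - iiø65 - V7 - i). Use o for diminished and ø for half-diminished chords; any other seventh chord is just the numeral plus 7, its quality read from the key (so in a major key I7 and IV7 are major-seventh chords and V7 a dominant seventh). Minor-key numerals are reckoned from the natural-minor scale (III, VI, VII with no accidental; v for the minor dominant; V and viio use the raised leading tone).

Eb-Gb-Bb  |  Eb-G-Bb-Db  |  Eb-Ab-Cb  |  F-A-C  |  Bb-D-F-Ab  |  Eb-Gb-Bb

Eb-Gb-Bb has root Eb, degree 1 in Eb minor, so i.
Eb-G-Bb-Db: a dominant seventh chord on Eb, the applied dominant of iv → V7/iv.
Eb-Ab-Cb: minor triad on Ab = scale degree 4 → iv64.
F-A-C: chromatic; F is V of V, so V/V.
Bb-D-F-Ab has root Bb, degree 5 in Eb minor, so V7.
Eb-Gb-Bb: root Eb is the tonic; minor triad there is i.

i - V7/iv - iv64 - V/V - V7 - i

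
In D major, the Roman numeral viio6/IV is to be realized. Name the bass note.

A

The applied chord viio6/IV is rooted on F#: F#-A-C.
The figure 6 means first inversion — the third is in the bass.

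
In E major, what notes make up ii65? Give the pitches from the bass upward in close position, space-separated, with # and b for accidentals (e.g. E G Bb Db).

A C# E F#

The numeral's case and figure indicate a minor seventh chord. In E major its root, scale degree 2, is F#.
That chord is spelled F#-A-C#-E.
The figured bass 65 indicates first inversion, placing the third (A) in the bass: A-C#-E-F#.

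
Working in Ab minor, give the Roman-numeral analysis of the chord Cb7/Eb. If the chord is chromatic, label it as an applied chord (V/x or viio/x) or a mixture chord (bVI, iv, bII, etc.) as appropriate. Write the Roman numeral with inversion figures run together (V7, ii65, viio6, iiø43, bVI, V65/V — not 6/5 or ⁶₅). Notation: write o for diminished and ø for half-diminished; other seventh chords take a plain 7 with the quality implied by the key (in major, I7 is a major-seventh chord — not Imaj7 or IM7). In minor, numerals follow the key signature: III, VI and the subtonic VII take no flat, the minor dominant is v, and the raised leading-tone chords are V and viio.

Stacked in thirds the chord is Cb-Eb-Gb-Bbb: a dominant seventh chord on Cb.
Cb is not a diatonic chord root with this quality in Ab minor, but it lies a perfect fifth above Fb (VI), so the chord functions as an applied dominant of VI.
With Eb in the bass the chord is in first inversion, so the figured bass is 65.

V65/VI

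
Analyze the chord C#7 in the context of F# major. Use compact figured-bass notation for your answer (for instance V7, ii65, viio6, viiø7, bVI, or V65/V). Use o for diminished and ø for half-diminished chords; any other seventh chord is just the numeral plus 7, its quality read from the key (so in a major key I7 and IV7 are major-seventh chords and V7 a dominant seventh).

Stacked in thirds the chord is C#-E#-G#-B: a dominant seventh chord on C#.
C# is scale degree 5 in F# major, and a dominant seventh chord on that degree is written V7.

V7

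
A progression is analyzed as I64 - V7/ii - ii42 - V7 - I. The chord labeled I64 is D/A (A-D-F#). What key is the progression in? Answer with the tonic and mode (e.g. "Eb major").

D major

The anchor chord is a major triad on D, labeled I64.
If D is scale degree 1 and the mode makes that degree carry a major triad, the tonic is D and the mode is major.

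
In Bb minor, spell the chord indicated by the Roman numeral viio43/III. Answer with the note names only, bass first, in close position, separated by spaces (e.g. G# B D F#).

The slash marks an applied leading-tone chord: viio of III. In Bb minor, III is Db, so the leading tone to it is C, a half step below.
Building a fully diminished seventh chord on C gives C-Eb-Gb-Bbb.
With the 43 figure the chord is in second inversion; from the bass Gb upward in close position it reads Gb-Bbb-C-Eb.

Gb Bbb C Eb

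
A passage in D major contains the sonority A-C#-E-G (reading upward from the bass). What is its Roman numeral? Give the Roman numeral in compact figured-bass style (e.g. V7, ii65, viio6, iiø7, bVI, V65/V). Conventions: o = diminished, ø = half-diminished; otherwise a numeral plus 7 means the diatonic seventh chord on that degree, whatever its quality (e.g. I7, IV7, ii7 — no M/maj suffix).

Stacked in thirds the chord is A-C#-E-G: a dominant seventh chord on A.
A is scale degree 5 in D major, and a dominant seventh chord on that degree is written V7.

V7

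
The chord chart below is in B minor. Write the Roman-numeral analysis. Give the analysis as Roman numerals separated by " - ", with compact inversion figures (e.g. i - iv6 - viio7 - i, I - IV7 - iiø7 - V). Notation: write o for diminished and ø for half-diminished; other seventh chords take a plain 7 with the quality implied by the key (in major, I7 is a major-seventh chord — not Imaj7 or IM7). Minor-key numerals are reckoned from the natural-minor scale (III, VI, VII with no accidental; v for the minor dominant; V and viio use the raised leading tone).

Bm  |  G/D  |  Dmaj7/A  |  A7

i - VI64 - III43 - VII7

Bm: root B is the tonic; minor triad there is i.
G/D: major triad on G = scale degree 6 → VI64.
Dmaj7/A has root D, degree 3 in B minor, so III43.
A7 has root A, degree 7 in B minor, so VII7.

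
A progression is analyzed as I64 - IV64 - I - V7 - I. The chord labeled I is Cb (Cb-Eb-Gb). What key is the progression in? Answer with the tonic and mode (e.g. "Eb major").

Cb major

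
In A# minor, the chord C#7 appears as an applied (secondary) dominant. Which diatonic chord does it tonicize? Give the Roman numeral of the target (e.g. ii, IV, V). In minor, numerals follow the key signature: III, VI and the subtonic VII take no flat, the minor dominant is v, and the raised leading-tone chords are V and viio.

VI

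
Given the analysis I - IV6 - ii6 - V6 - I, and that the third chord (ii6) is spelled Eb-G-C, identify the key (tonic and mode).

Bb major

ii6 is given as Eb-G-C — a minor triad with root C.
ii6 on C implies C is the supertonic; that puts the tonic at Bb, and the lowercase numeral fits major mode.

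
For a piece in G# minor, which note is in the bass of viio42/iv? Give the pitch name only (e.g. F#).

A

The applied chord viio42/iv is rooted on B#: B#-D#-F#-A.
The figure 42 means third inversion — the seventh is in the bass.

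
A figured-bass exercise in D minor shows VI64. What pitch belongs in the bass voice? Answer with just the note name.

F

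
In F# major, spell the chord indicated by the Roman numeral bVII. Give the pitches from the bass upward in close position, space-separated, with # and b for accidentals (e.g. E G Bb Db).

E G# B

Scale degree 7 in F# major is E#; lowering it a half step gives E. bVII is a major triad on the lowered seventh degree (the subtonic), borrowed from the parallel minor.
So the chord is E-G#-B, a major triad.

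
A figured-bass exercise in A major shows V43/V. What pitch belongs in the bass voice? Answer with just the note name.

F#

The applied chord V43/V is rooted on B: B-D#-F#-A.
The figure 43 means second inversion — the fifth is in the bass.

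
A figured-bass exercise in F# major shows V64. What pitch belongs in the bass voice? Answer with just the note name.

G#

V in F# major has root C#; the chord is C#-E#-G#.
The figure 64 means second inversion — the fifth is in the bass.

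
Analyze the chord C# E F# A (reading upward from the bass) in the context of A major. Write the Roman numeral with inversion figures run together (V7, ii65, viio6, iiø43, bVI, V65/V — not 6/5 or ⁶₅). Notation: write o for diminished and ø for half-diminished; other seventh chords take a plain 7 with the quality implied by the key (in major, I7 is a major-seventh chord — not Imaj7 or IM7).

vi43

Stacked in thirds the chord is F#-A-C#-E: a minor seventh chord on F#.
In A major, F# is the submediant; the diatonic minor seventh chord there is vi7.
With C# in the bass the chord is in second inversion, so the figured bass is 43.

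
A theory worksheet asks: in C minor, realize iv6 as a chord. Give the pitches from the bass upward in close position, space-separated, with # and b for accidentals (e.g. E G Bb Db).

Ab C F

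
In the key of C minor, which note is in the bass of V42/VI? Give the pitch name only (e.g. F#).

The applied chord V42/VI is rooted on Eb: Eb-G-Bb-Db.
The figure 42 means third inversion — the seventh is in the bass.

Db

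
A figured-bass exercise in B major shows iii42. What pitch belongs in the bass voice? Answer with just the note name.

C#

iii in B major has root D#; the chord is D#-F#-A#-C#.
The figure 42 means third inversion — the seventh is in the bass.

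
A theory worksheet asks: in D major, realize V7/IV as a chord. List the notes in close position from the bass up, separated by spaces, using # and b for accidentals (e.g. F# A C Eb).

V7/IV is a secondary dominant — the dominant seventh of IV. IV in D major is G, so the applied chord's root is D, a perfect fifth above.
Building a dominant seventh chord on D gives D-F#-A-C.

D F# A C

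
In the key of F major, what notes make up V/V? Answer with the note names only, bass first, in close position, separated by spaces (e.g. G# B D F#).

G B D

The slash means an applied dominant: we want the dominant of V. In F major, V is C major, and its dominant is built on G.
Building a major triad on G gives G-B-D.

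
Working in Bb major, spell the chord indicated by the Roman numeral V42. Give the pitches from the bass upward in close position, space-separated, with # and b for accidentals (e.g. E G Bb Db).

The numeral's case and figure indicate a dominant seventh chord. In Bb major its root, the dominant, is F.
Stacking thirds from F gives F-A-C-Eb.
The figured bass 42 indicates third inversion, placing the seventh (Eb) in the bass: Eb-F-A-C.

Eb F A C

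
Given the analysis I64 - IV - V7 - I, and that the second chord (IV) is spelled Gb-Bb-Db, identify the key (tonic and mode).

The anchor chord is a major triad on Gb, labeled IV.
Counting down 3 scale steps from Gb places the tonic on Db; a major triad on degree 4 is diatonic only in major.

Db major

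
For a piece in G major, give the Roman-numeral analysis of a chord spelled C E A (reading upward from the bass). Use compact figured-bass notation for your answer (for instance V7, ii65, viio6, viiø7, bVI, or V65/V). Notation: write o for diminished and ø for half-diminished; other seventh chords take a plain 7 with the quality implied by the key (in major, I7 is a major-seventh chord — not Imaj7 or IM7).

ii6

Stacked in thirds the chord is A-C-E: a minor triad on A.
In G major, A is the supertonic; the diatonic minor triad there is ii.
With C in the bass the chord is in first inversion, so the figured bass is 6.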